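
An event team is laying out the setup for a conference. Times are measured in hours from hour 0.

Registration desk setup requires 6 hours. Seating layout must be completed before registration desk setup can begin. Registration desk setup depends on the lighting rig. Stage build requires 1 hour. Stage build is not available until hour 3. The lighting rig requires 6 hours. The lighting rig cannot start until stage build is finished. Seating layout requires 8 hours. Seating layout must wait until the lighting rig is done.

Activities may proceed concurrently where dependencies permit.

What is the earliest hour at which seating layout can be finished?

Stage build cannot begin until its own release at hour 3. It runs from hour 3 to 3 + 1 = hour 4.
The lighting rig cannot begin until stage build (finishes hour 4). It runs from hour 4 to 4 + 6 = hour 10.
Seating layout waits on the lighting rig (finishes hour 10), so it starts at hour 10 and finishes at 10 + 8 = hour 18.

18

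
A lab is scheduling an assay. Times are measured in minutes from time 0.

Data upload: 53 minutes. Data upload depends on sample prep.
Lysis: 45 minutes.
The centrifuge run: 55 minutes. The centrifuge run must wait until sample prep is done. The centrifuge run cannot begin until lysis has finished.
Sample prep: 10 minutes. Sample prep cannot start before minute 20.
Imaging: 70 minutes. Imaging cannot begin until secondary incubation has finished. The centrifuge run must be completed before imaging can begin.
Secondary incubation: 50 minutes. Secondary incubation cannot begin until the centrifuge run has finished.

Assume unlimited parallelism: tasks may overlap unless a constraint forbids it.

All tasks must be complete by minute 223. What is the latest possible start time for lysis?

3

Nothing follows imaging; the deadline of minute 223 is its only limit. It must start by 223 − 70 = minute 153.
Secondary incubation has to be done before imaging (must start by minute 153). That means finishing by minute 153, i.e. starting by 153 − 50 = minute 103.
The centrifuge run feeds secondary incubation (must start by minute 103); imaging (must start by minute 153). Taking the minimum, the centrifuge run must finish by minute 103 and start by 103 − 55 = minute 48.
Lysis feeds into the centrifuge run (must start by minute 48); so lysis must finish by minute 48 and therefore start by minute 3.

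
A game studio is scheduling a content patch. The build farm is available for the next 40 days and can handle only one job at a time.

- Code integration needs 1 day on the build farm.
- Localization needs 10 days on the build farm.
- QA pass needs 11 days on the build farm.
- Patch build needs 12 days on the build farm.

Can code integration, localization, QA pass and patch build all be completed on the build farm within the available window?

Yes

Running back to back, the jobs need 1 + 10 + 11 + 12 = 34 days on the build farm.
Since 34 ≤ 40, they fit within the window.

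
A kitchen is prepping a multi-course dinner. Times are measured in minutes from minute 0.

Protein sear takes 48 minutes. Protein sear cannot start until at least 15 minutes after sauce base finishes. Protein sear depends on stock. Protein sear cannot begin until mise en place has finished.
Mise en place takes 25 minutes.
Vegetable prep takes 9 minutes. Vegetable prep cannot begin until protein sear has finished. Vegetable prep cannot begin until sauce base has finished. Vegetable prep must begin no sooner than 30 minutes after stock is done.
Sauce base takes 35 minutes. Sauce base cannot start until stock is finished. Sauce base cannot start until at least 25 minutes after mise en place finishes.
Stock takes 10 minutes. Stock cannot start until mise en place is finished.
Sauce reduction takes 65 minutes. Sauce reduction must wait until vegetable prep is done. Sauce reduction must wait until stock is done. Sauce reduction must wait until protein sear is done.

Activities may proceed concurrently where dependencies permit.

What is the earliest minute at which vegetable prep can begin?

Mise en place can start immediately at minute 0; it finishes at minute 25.
After mise en place (finishes minute 25), stock can start at minute 25 and finishes at minute 35.
Sauce base has to wait for stock (finishes minute 35); mise en place (finishes minute 25, plus 25-minute gap → minute 50). The latest of these is minute 50, so sauce base runs minute 50 to 50 + 35 = minute 85.
For protein sear: sauce base (finishes minute 85, plus 15-minute gap → minute 100); stock (finishes minute 35); mise en place (finishes minute 25). Taking the maximum gives a start of minute 100, and it finishes at 100 + 48 = minute 148.
Vegetable prep waits on protein sear (finishes minute 148); sauce base (finishes minute 85); stock (finishes minute 35, plus 30-minute gap → minute 65). The latest of these is minute 148, which is the earliest vegetable prep can start.

148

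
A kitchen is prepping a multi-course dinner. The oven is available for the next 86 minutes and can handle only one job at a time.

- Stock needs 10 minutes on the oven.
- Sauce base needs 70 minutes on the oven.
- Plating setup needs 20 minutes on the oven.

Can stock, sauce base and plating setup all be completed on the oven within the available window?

No

Running back to back, the jobs need 10 + 70 + 20 = 100 minutes on the oven.
Since 100 > 86, they cannot all fit.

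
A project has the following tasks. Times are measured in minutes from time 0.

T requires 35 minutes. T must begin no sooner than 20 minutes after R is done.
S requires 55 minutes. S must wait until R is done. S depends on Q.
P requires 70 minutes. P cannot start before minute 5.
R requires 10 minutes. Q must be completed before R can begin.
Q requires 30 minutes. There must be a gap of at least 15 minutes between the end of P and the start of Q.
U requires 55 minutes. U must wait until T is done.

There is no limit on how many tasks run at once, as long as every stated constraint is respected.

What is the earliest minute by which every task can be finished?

P cannot begin until its own release at minute 5. It runs from minute 5 to 5 + 70 = minute 75.
Q waits on P (finishes minute 75, plus 15-minute gap → minute 90), so it starts at minute 90 and finishes at 90 + 30 = minute 120.
R cannot begin until Q (finishes minute 120). It runs from minute 120 to 120 + 10 = minute 130.
T cannot begin until R (finishes minute 130, plus 20-minute gap → minute 150). It runs from minute 150 to 150 + 35 = minute 185.
After T (finishes minute 185), U can start at minute 185 and finishes at minute 240.
S needs all of R (finishes minute 130); Q (finishes minute 120). That puts its earliest start at minute 130; it finishes at 130 + 55 = minute 185.
All tasks are finished once the last one completes. Finish times: P at 75, Q at 120, R at 130, S at 185, T at 185, U at 240. The latest is minute 240.

240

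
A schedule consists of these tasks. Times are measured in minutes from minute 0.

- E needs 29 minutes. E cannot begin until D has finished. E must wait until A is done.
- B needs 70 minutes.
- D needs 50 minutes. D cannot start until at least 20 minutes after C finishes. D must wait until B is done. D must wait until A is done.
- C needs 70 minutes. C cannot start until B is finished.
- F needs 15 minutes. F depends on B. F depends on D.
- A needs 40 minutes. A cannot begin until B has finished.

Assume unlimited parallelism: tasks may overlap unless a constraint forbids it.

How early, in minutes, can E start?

210

B can start immediately at minute 0; it finishes at minute 70.
C cannot begin until B (finishes minute 70). It runs from minute 70 to 70 + 70 = minute 140.
A waits on B (finishes minute 70), so it starts at minute 70 and finishes at 70 + 40 = minute 110.
D needs all of C (finishes minute 140, plus 20-minute gap → minute 160); B (finishes minute 70); A (finishes minute 110). That puts its earliest start at minute 160; it finishes at 160 + 50 = minute 210.
E waits on D (finishes minute 210); A (finishes minute 110). The latest of these is minute 210, which is the earliest E can start.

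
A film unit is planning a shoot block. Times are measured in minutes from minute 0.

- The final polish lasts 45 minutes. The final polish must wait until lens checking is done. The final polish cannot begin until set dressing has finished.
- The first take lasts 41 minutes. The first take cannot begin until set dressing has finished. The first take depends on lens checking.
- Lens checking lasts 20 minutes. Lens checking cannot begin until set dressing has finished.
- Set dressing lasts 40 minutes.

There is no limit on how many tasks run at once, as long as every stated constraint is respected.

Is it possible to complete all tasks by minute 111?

Set dressing has no prerequisites, so it starts at minute 0 and finishes at minute 40.
Lens checking waits on set dressing (finishes minute 40), so it starts at minute 40 and finishes at 40 + 20 = minute 60.
The first take needs all of set dressing (finishes minute 40); lens checking (finishes minute 60). That puts its earliest start at minute 60; it finishes at 60 + 41 = minute 101.
The final polish has to wait for lens checking (finishes minute 60); set dressing (finishes minute 40). The latest of these is minute 60, so the final polish runs minute 60 to 60 + 45 = minute 105.
Every task is finished by minute 105, which is no later than the deadline of 111, so the schedule is feasible.

Yes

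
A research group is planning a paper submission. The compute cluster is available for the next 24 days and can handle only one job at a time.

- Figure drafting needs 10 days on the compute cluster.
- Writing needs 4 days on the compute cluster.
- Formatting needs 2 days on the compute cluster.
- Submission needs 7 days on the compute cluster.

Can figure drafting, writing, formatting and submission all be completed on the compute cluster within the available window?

Running back to back, the jobs need 10 + 4 + 2 + 7 = 23 days on the compute cluster.
Since 23 ≤ 24, they fit within the window.

Yes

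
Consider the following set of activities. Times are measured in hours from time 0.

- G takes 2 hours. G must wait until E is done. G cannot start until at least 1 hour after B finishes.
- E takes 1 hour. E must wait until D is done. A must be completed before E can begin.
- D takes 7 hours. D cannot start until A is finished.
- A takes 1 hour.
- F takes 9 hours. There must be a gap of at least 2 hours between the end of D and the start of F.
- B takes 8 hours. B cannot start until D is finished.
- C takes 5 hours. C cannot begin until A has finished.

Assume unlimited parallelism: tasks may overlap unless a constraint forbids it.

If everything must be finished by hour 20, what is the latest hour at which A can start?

1

Nothing follows C; the deadline of hour 20 is its only limit. It must start by 20 − 5 = hour 15.
To finish by hour 20, G (duration 2) must start no later than hour 18.
Since G (must start by hour 18, minus 1-hour gap → hour 17) depends on it, B must finish by hour 17. Backing off its 8-hour duration gives a latest start of hour 9.
E must finish before G (must start by hour 18). With a 1-hour duration, E must start by 18 − 1 = hour 17.
F has no dependents, so it just needs to finish by hour 20. Starting by 20 − 9 = hour 11 achieves that.
D feeds B (must start by hour 9); E (must start by hour 17); F (must start by hour 11, minus 2-hour gap → hour 9). Taking the minimum, D must finish by hour 9 and start by 9 − 7 = hour 2.
A feeds C (must start by hour 15); D (must start by hour 2); E (must start by hour 17). Taking the minimum, A must finish by hour 2 and start by 2 − 1 = hour 1.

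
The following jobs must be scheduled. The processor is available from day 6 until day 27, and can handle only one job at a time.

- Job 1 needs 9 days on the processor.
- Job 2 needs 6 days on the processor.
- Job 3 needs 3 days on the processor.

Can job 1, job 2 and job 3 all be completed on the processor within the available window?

The processor window is 27 − 6 = 21 days.
Running back to back, the jobs need 9 + 6 + 3 = 18 days on the processor.
Since 18 ≤ 21, they fit within the window.

Yes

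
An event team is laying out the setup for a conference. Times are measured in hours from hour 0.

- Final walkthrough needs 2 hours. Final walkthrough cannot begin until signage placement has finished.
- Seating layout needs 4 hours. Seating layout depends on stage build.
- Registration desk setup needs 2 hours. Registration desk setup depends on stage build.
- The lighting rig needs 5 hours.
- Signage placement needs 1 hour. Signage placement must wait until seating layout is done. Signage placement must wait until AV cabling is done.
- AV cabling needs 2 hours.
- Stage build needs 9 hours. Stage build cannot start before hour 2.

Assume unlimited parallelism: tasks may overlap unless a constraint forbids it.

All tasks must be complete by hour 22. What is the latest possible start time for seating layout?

Final walkthrough must finish by hour 22; it takes 2 hours, so it must start by 22 − 2 = hour 20.
Signage placement feeds into final walkthrough (must start by hour 20); so signage placement must finish by hour 20 and therefore start by hour 19.
Seating layout has to be done before signage placement (must start by hour 19). That means finishing by hour 19, i.e. starting by 19 − 4 = hour 15.

15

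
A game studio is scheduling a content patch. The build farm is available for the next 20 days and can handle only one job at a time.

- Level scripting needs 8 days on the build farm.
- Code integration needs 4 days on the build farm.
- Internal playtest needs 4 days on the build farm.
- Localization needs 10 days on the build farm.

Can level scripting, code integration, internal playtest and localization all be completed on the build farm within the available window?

No

Running back to back, the jobs need 8 + 4 + 4 + 10 = 26 days on the build farm.
Since 26 > 20, they cannot all fit.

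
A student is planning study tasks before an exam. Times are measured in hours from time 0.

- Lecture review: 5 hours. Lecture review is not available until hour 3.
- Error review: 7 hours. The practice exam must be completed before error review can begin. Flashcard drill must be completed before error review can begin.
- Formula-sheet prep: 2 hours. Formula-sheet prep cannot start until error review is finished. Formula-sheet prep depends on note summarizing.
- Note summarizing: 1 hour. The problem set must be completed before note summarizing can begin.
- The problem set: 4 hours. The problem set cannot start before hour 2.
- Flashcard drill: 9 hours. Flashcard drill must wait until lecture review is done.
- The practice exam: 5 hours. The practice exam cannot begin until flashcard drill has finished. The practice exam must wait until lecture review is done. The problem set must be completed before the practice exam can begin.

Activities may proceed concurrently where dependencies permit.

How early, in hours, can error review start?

The problem set cannot begin until its own release at hour 2. It runs from hour 2 to 2 + 4 = hour 6.
Lecture review waits on its own release at hour 3, so it starts at hour 3 and finishes at 3 + 5 = hour 8.
After lecture review (finishes hour 8), flashcard drill can start at hour 8 and finishes at hour 17.
The practice exam needs all of flashcard drill (finishes hour 17); lecture review (finishes hour 8); the problem set (finishes hour 6). That puts its earliest start at hour 17; it finishes at 17 + 5 = hour 22.
Error review waits on the practice exam (finishes hour 22); flashcard drill (finishes hour 17). The latest of these is hour 22, which is the earliest error review can start.

22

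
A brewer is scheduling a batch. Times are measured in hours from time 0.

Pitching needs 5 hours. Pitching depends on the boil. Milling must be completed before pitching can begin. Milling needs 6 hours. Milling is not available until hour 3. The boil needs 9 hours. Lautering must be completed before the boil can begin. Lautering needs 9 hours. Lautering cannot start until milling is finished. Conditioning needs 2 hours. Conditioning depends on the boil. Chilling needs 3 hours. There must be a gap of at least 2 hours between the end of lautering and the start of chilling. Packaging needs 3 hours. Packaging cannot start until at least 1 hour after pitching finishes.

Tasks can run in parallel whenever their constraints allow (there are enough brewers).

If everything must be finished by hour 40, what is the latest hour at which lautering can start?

Nothing follows packaging; the deadline of hour 40 is its only limit. It must start by 40 − 3 = hour 37.
Pitching feeds into packaging (must start by hour 37, minus 1-hour gap → hour 36); so pitching must finish by hour 36 and therefore start by hour 31.
Nothing follows conditioning; the deadline of hour 40 is its only limit. It must start by 40 − 2 = hour 38.
For the boil: pitching (must start by hour 31); conditioning (must start by hour 38). The most restrictive is hour 31; with a 9-hour duration, the boil must start by hour 22.
Nothing follows chilling; the deadline of hour 40 is its only limit. It must start by 40 − 3 = hour 37.
Lautering has several dependents: the boil (must start by hour 22); chilling (must start by hour 37, minus 2-hour gap → hour 35). The earliest of those limits is hour 22, so lautering must start by 22 − 9 = hour 13.

13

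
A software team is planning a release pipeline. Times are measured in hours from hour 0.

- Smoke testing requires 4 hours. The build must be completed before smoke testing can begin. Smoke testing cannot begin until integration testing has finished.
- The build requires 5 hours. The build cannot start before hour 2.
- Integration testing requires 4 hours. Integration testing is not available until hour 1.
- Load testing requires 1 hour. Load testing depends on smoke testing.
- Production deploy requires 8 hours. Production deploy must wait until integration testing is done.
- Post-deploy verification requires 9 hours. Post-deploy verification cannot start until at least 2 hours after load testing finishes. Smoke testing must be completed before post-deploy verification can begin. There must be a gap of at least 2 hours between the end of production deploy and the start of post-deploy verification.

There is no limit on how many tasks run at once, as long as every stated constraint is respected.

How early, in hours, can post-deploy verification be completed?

24

After its own release at hour 1, integration testing can start at hour 1 and finishes at hour 5.
After integration testing (finishes hour 5), production deploy can start at hour 5 and finishes at hour 13.
The build waits on its own release at hour 2, so it starts at hour 2 and finishes at 2 + 5 = hour 7.
For smoke testing: the build (finishes hour 7); integration testing (finishes hour 5). Taking the maximum gives a start of hour 7, and it finishes at 7 + 4 = hour 11.
Load testing waits on smoke testing (finishes hour 11), so it starts at hour 11 and finishes at 11 + 1 = hour 12.
Post-deploy verification has to wait for load testing (finishes hour 12, plus 2-hour gap → hour 14); smoke testing (finishes hour 11); production deploy (finishes hour 13, plus 2-hour gap → hour 15). The latest of these is hour 15, so post-deploy verification runs hour 15 to 15 + 9 = hour 24.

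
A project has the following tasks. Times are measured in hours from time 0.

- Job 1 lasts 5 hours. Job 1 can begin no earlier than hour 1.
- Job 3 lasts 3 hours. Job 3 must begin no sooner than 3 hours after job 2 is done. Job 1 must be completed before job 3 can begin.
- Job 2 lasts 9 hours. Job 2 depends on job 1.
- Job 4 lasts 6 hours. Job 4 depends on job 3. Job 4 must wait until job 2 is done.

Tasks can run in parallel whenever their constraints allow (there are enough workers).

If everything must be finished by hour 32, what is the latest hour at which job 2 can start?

To finish by hour 32, job 4 (duration 6) must start no later than hour 26.
Since job 4 (must start by hour 26) depends on it, job 3 must finish by hour 26. Backing off its 3-hour duration gives a latest start of hour 23.
Job 2 feeds job 3 (must start by hour 23, minus 3-hour gap → hour 20); job 4 (must start by hour 26). Taking the minimum, job 2 must finish by hour 20 and start by 20 − 9 = hour 11.

11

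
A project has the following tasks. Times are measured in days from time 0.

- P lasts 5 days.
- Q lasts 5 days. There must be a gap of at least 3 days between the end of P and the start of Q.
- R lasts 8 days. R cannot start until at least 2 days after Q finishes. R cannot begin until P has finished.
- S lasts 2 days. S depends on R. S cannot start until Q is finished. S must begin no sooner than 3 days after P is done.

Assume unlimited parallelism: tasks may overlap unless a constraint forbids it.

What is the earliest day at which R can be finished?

P can start immediately at day 0; it finishes at day 5.
Q cannot begin until P (finishes day 5, plus 3-day gap → day 8). It runs from day 8 to 8 + 5 = day 13.
R needs all of Q (finishes day 13, plus 2-day gap → day 15); P (finishes day 5). That puts its earliest start at day 15; it finishes at 15 + 8 = day 23.

23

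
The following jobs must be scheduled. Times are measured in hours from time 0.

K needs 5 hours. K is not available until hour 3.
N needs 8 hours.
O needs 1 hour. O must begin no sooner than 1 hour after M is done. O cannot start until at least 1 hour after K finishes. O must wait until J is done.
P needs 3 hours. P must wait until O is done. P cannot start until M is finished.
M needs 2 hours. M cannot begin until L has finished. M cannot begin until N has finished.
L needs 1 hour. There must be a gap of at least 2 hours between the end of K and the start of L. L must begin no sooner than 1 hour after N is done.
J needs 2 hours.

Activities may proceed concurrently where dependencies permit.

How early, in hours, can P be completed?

18

N can start immediately at hour 0; it finishes at hour 8.
K waits on its own release at hour 3, so it starts at hour 3 and finishes at 3 + 5 = hour 8.
L has to wait for K (finishes hour 8, plus 2-hour gap → hour 10); N (finishes hour 8, plus 1-hour gap → hour 9). The latest of these is hour 10, so L runs hour 10 to 10 + 1 = hour 11.
M has to wait for L (finishes hour 11); N (finishes hour 8). The latest of these is hour 11, so M runs hour 11 to 11 + 2 = hour 13.
J can start immediately at hour 0; it finishes at hour 2.
O needs all of M (finishes hour 13, plus 1-hour gap → hour 14); K (finishes hour 8, plus 1-hour gap → hour 9); J (finishes hour 2). That puts its earliest start at hour 14; it finishes at 14 + 1 = hour 15.
P cannot start until O (finishes hour 15); M (finishes hour 13). The controlling bound is hour 15, so P finishes at 15 + 3 = hour 18.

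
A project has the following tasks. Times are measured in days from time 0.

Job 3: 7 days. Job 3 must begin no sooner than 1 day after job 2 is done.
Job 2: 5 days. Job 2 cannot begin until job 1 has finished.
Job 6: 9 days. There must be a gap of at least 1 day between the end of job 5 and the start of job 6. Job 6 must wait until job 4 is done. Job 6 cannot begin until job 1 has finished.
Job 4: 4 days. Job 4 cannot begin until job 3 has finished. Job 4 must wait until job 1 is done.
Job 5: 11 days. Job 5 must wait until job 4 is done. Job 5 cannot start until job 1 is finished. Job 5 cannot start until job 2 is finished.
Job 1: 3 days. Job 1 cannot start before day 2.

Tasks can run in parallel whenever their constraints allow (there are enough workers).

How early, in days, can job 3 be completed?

Job 1 cannot begin until its own release at day 2. It runs from day 2 to 2 + 3 = day 5.
Job 2 cannot begin until job 1 (finishes day 5). It runs from day 5 to 5 + 5 = day 10.
Job 3 cannot begin until job 2 (finishes day 10, plus 1-day gap → day 11). It runs from day 11 to 11 + 7 = day 18.

18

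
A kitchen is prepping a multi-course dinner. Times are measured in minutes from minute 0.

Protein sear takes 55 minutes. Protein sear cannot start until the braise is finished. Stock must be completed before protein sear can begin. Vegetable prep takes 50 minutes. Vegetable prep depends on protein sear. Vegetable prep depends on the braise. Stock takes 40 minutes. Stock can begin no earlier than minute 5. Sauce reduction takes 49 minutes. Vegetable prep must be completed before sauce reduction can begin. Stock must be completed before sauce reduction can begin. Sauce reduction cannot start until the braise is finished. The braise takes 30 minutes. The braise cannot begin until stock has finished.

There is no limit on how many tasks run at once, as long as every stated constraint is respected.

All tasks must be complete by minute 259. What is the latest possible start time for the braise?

75

Sauce reduction has no dependents, so it just needs to finish by minute 259. Starting by 259 − 49 = minute 210 achieves that.
Since sauce reduction (must start by minute 210) depends on it, vegetable prep must finish by minute 210. Backing off its 50-minute duration gives a latest start of minute 160.
Protein sear feeds into vegetable prep (must start by minute 160); so protein sear must finish by minute 160 and therefore start by minute 105.
The braise feeds protein sear (must start by minute 105); vegetable prep (must start by minute 160); sauce reduction (must start by minute 210). Taking the minimum, the braise must finish by minute 105 and start by 105 − 30 = minute 75.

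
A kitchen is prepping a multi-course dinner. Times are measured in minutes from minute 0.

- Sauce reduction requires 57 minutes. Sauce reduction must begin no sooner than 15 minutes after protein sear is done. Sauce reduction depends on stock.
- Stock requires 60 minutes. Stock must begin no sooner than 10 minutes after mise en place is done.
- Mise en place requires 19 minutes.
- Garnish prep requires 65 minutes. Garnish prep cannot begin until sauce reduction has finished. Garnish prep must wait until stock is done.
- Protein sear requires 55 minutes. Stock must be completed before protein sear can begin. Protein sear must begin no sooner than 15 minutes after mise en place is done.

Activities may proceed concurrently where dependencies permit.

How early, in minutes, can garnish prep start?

Mise en place has no prerequisites, so it starts at minute 0 and finishes at minute 19.
After mise en place (finishes minute 19, plus 10-minute gap → minute 29), stock can start at minute 29 and finishes at minute 89.
Protein sear cannot start until stock (finishes minute 89); mise en place (finishes minute 19, plus 15-minute gap → minute 34). The controlling bound is minute 89, so protein sear finishes at 89 + 55 = minute 144.
Sauce reduction needs all of protein sear (finishes minute 144, plus 15-minute gap → minute 159); stock (finishes minute 89). That puts its earliest start at minute 159; it finishes at 159 + 57 = minute 216.
Garnish prep waits on sauce reduction (finishes minute 216); stock (finishes minute 89). The latest of these is minute 216, which is the earliest garnish prep can start.

216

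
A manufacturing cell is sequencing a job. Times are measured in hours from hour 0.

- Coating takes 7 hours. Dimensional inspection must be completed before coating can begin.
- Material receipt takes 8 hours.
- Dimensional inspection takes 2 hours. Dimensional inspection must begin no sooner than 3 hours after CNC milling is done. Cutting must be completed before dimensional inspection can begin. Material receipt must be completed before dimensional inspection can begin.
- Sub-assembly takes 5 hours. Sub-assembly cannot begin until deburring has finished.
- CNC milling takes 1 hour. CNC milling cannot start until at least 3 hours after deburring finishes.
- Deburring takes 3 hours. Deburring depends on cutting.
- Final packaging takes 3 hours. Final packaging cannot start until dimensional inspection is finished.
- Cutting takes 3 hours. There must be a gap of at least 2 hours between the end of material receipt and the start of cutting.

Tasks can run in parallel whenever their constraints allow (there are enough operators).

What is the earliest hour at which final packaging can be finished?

28

Nothing blocks material receipt, so it runs from hour 0 to hour 8.
Cutting waits on material receipt (finishes hour 8, plus 2-hour gap → hour 10), so it starts at hour 10 and finishes at 10 + 3 = hour 13.
After cutting (finishes hour 13), deburring can start at hour 13 and finishes at hour 16.
CNC milling cannot begin until deburring (finishes hour 16, plus 3-hour gap → hour 19). It runs from hour 19 to 19 + 1 = hour 20.
Dimensional inspection cannot start until CNC milling (finishes hour 20, plus 3-hour gap → hour 23); cutting (finishes hour 13); material receipt (finishes hour 8). The controlling bound is hour 23, so dimensional inspection finishes at 23 + 2 = hour 25.
After dimensional inspection (finishes hour 25), final packaging can start at hour 25 and finishes at hour 28.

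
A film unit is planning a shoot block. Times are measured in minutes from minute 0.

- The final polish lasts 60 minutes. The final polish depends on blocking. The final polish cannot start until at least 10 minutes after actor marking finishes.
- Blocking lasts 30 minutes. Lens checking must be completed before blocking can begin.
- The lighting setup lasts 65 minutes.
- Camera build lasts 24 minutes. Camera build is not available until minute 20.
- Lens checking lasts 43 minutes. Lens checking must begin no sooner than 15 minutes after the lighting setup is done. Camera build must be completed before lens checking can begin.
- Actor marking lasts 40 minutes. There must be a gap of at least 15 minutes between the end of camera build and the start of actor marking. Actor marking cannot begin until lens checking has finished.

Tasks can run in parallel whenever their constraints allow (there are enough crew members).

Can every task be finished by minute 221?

Camera build waits on its own release at minute 20, so it starts at minute 20 and finishes at 20 + 24 = minute 44.
The lighting setup can start immediately at minute 0; it finishes at minute 65.
Lens checking has to wait for the lighting setup (finishes minute 65, plus 15-minute gap → minute 80); camera build (finishes minute 44). The latest of these is minute 80, so lens checking runs minute 80 to 80 + 43 = minute 123.
Actor marking cannot start until camera build (finishes minute 44, plus 15-minute gap → minute 59); lens checking (finishes minute 123). The controlling bound is minute 123, so actor marking finishes at 123 + 40 = minute 163.
Blocking waits on lens checking (finishes minute 123), so it starts at minute 123 and finishes at 123 + 30 = minute 153.
The final polish has to wait for blocking (finishes minute 153); actor marking (finishes minute 163, plus 10-minute gap → minute 173). The latest of these is minute 173, so the final polish runs minute 173 to 173 + 60 = minute 233.
The earliest everything can be done is minute 233, which is after the deadline of 221, so it is not possible.

No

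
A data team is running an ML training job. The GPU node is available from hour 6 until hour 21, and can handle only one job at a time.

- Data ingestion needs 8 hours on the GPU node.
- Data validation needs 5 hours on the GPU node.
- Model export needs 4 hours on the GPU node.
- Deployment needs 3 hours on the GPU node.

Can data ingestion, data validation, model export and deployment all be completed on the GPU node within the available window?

The GPU node window is 21 − 6 = 15 hours.
Running back to back, the jobs need 8 + 5 + 4 + 3 = 20 hours on the GPU node.
Since 20 > 15, they cannot all fit.

No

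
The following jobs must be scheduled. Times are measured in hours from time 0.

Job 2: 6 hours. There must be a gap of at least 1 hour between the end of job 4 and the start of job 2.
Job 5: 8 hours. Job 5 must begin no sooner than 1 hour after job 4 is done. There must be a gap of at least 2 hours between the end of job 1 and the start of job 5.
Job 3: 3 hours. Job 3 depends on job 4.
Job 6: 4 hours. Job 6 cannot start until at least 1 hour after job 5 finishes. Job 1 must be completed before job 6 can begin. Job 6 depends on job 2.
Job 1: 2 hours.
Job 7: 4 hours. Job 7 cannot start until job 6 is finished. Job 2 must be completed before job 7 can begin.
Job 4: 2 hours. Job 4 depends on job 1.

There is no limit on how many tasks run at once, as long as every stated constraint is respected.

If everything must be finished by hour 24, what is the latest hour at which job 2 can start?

10

To finish by hour 24, job 7 (duration 4) must start no later than hour 20.
Job 6 must finish before job 7 (must start by hour 20). With a 4-hour duration, job 6 must start by 20 − 4 = hour 16.
Job 2 must finish in time for job 6 (must start by hour 16); job 7 (must start by hour 20). The tightest is hour 16, so job 2 must start by 16 − 6 = hour 10.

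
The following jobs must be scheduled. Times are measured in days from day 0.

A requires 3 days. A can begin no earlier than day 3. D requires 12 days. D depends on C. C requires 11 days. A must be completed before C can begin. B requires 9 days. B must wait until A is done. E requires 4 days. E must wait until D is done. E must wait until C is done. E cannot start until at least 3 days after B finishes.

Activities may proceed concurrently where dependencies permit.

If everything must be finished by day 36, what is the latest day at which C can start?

To finish by day 36, E (duration 4) must start no later than day 32.
D feeds into E (must start by day 32); so D must finish by day 32 and therefore start by day 20.
C has several dependents: D (must start by day 20); E (must start by day 32). The earliest of those limits is day 20, so C must start by 20 − 11 = day 9.

9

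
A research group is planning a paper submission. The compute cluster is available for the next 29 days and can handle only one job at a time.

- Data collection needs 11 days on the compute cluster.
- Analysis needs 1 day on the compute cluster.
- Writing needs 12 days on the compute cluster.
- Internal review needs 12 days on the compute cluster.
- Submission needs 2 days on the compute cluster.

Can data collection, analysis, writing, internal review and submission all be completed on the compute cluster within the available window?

Running back to back, the jobs need 11 + 1 + 12 + 12 + 2 = 38 days on the compute cluster.
Since 38 > 29, they cannot all fit.

No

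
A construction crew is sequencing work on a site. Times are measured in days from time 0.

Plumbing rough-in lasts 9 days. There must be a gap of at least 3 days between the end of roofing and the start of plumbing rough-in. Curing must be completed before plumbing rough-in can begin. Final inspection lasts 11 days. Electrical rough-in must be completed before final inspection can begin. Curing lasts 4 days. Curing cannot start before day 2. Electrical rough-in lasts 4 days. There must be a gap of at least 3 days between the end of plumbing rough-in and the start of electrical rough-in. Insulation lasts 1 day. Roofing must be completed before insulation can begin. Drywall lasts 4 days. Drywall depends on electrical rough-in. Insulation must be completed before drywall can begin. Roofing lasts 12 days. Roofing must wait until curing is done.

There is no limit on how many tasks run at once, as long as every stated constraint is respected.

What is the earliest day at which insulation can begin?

18

Curing waits on its own release at day 2, so it starts at day 2 and finishes at 2 + 4 = day 6.
After curing (finishes day 6), roofing can start at day 6 and finishes at day 18.
Insulation waits on roofing (finishes day 18), so the earliest it can start is day 18.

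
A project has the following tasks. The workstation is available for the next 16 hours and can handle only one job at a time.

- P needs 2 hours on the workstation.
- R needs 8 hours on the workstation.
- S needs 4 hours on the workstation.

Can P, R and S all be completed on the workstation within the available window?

Yes

Running back to back, the jobs need 2 + 8 + 4 = 14 hours on the workstation.
Since 14 ≤ 16, they fit within the window.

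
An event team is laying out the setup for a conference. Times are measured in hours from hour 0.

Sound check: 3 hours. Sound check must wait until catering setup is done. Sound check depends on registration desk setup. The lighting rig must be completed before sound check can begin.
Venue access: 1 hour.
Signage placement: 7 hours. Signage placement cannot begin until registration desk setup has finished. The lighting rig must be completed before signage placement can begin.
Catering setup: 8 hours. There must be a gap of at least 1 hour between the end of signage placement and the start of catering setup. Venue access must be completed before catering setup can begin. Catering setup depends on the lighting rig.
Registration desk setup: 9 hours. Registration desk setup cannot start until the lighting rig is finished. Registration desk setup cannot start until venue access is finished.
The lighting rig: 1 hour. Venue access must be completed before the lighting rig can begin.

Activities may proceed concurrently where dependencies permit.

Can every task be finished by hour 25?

No

Venue access has no prerequisites, so it starts at hour 0 and finishes at hour 1.
The lighting rig waits on venue access (finishes hour 1), so it starts at hour 1 and finishes at 1 + 1 = hour 2.
Registration desk setup cannot start until the lighting rig (finishes hour 2); venue access (finishes hour 1). The controlling bound is hour 2, so registration desk setup finishes at 2 + 9 = hour 11.
Signage placement has to wait for registration desk setup (finishes hour 11); the lighting rig (finishes hour 2). The latest of these is hour 11, so signage placement runs hour 11 to 11 + 7 = hour 18.
For catering setup: signage placement (finishes hour 18, plus 1-hour gap → hour 19); venue access (finishes hour 1); the lighting rig (finishes hour 2). Taking the maximum gives a start of hour 19, and it finishes at 19 + 8 = hour 27.
Sound check has to wait for catering setup (finishes hour 27); registration desk setup (finishes hour 11); the lighting rig (finishes hour 2). The latest of these is hour 27, so sound check runs hour 27 to 27 + 3 = hour 30.
The earliest everything can be done is hour 30, which is after the deadline of 25, so it is not possible.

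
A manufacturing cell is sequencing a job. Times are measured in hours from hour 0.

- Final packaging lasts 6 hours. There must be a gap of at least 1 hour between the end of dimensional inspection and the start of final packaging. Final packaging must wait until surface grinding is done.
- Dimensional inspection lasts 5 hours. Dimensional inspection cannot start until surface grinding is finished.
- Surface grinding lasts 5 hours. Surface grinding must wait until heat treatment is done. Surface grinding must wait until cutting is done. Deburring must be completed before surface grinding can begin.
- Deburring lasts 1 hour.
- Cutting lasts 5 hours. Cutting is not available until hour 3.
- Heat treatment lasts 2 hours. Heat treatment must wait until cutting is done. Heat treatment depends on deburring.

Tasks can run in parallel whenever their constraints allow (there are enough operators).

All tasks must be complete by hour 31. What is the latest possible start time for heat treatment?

12

Nothing follows final packaging; the deadline of hour 31 is its only limit. It must start by 31 − 6 = hour 25.
Dimensional inspection feeds into final packaging (must start by hour 25, minus 1-hour gap → hour 24); so dimensional inspection must finish by hour 24 and therefore start by hour 19.
Surface grinding must finish in time for dimensional inspection (must start by hour 19); final packaging (must start by hour 25). The tightest is hour 19, so surface grinding must start by 19 − 5 = hour 14.
Heat treatment feeds into surface grinding (must start by hour 14); so heat treatment must finish by hour 14 and therefore start by hour 12.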